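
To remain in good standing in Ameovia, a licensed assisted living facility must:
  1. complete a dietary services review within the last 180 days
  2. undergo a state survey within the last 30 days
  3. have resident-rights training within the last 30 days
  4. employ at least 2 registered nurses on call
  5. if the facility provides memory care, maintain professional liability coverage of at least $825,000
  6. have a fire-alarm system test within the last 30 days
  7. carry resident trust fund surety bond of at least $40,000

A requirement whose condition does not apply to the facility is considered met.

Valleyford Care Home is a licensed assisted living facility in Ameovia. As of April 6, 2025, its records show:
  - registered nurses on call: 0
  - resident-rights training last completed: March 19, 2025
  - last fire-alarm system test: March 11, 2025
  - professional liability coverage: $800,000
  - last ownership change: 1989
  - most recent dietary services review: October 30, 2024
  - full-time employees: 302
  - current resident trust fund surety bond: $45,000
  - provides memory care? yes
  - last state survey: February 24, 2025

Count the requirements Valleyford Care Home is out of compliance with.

1. dietary services review 158 days ago vs limit 180 → met
2. state survey 41 days ago vs limit 30 → not met
3. resident-rights training 18 days ago vs limit 30 → met
4. registered nurses on call 0 < 2 → not met
5. condition 'provides memory care' holds; professional liability coverage $800,000 < $825,000 → not met
6. fire-alarm system test 26 days ago vs limit 30 → met
7. resident trust fund surety bond $45,000 ≥ $40,000 → met
Not met: 3 of 7

3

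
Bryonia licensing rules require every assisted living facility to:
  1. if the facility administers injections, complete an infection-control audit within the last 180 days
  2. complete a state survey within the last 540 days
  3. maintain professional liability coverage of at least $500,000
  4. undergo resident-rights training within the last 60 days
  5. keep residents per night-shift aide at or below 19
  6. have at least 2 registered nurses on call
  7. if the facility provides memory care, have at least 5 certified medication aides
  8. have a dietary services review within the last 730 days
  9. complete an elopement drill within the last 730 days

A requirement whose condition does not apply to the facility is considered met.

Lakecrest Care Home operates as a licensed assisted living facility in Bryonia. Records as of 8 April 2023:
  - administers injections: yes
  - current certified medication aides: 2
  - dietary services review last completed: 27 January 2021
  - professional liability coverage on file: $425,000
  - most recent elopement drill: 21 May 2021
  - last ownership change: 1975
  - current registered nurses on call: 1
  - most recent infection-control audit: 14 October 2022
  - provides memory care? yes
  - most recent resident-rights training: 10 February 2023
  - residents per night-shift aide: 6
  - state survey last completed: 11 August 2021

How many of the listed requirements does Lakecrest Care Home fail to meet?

5

1. condition 'administers injections' holds; infection-control audit 176 days ago vs limit 180 → met
2. state survey 605 days ago vs limit 540 → not met
3. professional liability coverage $425,000 < $500,000 → not met
4. resident-rights training 57 days ago vs limit 60 → met
5. residents per night-shift aide 6 ≤ 19 → met
6. registered nurses on call 1 < 2 → not met
7. condition 'provides memory care' holds; certified medication aides 2 < 5 → not met
8. dietary services review 801 days ago vs limit 730 → not met
9. elopement drill 687 days ago vs limit 730 → met
Not met: 5 of 9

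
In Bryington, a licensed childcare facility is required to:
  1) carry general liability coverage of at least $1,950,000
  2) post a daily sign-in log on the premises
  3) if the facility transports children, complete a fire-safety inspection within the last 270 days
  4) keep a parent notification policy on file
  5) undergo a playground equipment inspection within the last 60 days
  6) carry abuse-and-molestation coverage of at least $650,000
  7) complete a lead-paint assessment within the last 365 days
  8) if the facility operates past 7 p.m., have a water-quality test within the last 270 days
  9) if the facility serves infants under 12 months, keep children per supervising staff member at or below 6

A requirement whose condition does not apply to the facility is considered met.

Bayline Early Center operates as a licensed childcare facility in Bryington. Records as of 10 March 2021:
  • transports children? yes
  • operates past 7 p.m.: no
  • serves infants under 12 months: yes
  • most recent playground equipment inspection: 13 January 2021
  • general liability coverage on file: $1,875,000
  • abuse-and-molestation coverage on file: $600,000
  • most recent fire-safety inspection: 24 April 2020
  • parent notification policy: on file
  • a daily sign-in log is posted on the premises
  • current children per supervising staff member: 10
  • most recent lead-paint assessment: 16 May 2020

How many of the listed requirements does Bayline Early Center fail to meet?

4

1. general liability coverage $1,875,000 < $1,950,000 → not met
2. daily sign-in log present → met
3. condition 'transports children' holds; fire-safety inspection 320 days ago vs limit 270 → not met
4. parent notification policy present → met
5. playground equipment inspection 56 days ago vs limit 60 → met
6. abuse-and-molestation coverage $600,000 < $650,000 → not met
7. lead-paint assessment 298 days ago vs limit 365 → met
8. condition 'operates past 7 p.m.' does not hold → requirement n/a → met
9. condition 'serves infants under 12 months' holds; children per supervising staff member 10 > 6 → not met
Not met: 4 of 9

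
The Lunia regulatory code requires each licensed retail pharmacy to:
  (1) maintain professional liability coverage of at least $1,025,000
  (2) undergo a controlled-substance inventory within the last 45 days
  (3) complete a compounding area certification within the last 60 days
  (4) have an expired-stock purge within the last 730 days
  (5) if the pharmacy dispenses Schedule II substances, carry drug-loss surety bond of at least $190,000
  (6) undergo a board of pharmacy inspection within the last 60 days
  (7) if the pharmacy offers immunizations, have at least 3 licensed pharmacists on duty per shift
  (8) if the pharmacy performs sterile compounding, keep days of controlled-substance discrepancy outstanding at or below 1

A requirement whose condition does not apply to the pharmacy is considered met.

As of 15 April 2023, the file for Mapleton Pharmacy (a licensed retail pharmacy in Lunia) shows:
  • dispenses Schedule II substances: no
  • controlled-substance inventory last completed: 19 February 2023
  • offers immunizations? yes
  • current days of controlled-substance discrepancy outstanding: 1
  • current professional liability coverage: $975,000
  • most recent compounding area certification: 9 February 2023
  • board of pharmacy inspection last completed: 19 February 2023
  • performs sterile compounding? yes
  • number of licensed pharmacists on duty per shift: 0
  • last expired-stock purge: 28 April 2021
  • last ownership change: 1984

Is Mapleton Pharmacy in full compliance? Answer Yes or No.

No

1. professional liability coverage $975,000 < $1,025,000 → not met
2. controlled-substance inventory 55 days ago vs limit 45 → not met
3. compounding area certification 65 days ago vs limit 60 → not met
4. expired-stock purge 717 days ago vs limit 730 → met
5. condition 'dispenses Schedule II substances' does not hold → requirement n/a → met
6. board of pharmacy inspection 55 days ago vs limit 60 → met
7. condition 'offers immunizations' holds; licensed pharmacists on duty per shift 0 < 3 → not met
8. condition 'performs sterile compounding' holds; days of controlled-substance discrepancy outstanding 1 ≤ 1 → met
Not met: 1, 2, 3, 7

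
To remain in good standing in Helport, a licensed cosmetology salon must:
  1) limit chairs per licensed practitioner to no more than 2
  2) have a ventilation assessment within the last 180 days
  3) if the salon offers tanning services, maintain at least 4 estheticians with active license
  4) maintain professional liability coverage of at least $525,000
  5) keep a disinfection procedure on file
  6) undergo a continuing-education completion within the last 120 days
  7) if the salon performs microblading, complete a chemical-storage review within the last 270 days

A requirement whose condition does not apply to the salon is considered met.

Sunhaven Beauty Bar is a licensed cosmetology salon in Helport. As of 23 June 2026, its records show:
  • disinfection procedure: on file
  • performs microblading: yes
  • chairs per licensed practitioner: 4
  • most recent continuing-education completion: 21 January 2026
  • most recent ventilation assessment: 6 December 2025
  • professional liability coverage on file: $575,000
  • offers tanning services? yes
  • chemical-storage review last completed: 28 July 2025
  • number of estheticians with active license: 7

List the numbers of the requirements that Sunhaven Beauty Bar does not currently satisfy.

1. chairs per licensed practitioner 4 > 2 → not met
2. ventilation assessment 199 days ago vs limit 180 → not met
3. condition 'offers tanning services' holds; estheticians with active license 7 ≥ 4 → met
4. professional liability coverage $575,000 ≥ $525,000 → met
5. disinfection procedure present → met
6. continuing-education completion 153 days ago vs limit 120 → not met
7. condition 'performs microblading' holds; chemical-storage review 330 days ago vs limit 270 → not met
Not met: 1, 2, 6, 7

1, 2, 6, 7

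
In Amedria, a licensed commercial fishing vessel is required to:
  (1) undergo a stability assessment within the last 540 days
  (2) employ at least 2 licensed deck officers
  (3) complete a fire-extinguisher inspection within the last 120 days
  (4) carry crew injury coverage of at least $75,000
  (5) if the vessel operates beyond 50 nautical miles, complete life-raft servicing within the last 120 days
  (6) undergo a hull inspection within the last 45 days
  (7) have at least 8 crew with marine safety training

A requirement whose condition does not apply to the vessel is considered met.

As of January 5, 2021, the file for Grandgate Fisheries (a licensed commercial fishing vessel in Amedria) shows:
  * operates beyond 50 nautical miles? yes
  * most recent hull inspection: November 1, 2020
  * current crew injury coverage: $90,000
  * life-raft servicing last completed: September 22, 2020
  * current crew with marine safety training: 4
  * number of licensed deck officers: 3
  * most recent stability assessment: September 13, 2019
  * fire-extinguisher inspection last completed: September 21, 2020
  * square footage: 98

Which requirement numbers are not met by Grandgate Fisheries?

6, 7

1. stability assessment 480 days ago vs limit 540 → met
2. licensed deck officers 3 ≥ 2 → met
3. fire-extinguisher inspection 106 days ago vs limit 120 → met
4. crew injury coverage $90,000 ≥ $75,000 → met
5. condition 'operates beyond 50 nautical miles' holds; life-raft servicing 105 days ago vs limit 120 → met
6. hull inspection 65 days ago vs limit 45 → not met
7. crew with marine safety training 4 < 8 → not met
Not met: 6, 7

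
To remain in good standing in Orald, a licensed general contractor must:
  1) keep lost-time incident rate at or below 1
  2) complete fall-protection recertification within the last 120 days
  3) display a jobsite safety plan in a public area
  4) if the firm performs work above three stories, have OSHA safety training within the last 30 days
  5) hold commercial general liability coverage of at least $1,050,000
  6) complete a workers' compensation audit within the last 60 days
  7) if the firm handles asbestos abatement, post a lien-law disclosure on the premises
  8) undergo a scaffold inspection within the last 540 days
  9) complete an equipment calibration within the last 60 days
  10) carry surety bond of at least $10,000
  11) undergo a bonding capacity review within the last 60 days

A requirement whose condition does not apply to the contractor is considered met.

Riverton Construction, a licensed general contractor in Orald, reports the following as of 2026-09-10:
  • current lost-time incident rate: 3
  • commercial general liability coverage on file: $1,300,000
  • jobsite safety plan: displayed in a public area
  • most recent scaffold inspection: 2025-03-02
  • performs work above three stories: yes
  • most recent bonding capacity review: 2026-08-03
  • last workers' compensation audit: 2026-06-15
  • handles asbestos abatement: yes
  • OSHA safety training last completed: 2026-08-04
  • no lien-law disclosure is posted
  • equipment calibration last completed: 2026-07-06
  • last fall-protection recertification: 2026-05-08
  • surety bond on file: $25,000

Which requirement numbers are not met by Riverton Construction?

1. lost-time incident rate 3 > 1 → not met
2. fall-protection recertification 125 days ago vs limit 120 → not met
3. jobsite safety plan present → met
4. condition 'performs work above three stories' holds; OSHA safety training 37 days ago vs limit 30 → not met
5. commercial general liability coverage $1,300,000 ≥ $1,050,000 → met
6. workers' compensation audit 87 days ago vs limit 60 → not met
7. condition 'handles asbestos abatement' holds; lien-law disclosure absent → not met
8. scaffold inspection 557 days ago vs limit 540 → not met
9. equipment calibration 66 days ago vs limit 60 → not met
10. surety bond $25,000 ≥ $10,000 → met
11. bonding capacity review 38 days ago vs limit 60 → met
Not met: 1, 2, 4, 6, 7, 8, 9

1, 2, 4, 6, 7, 8, 9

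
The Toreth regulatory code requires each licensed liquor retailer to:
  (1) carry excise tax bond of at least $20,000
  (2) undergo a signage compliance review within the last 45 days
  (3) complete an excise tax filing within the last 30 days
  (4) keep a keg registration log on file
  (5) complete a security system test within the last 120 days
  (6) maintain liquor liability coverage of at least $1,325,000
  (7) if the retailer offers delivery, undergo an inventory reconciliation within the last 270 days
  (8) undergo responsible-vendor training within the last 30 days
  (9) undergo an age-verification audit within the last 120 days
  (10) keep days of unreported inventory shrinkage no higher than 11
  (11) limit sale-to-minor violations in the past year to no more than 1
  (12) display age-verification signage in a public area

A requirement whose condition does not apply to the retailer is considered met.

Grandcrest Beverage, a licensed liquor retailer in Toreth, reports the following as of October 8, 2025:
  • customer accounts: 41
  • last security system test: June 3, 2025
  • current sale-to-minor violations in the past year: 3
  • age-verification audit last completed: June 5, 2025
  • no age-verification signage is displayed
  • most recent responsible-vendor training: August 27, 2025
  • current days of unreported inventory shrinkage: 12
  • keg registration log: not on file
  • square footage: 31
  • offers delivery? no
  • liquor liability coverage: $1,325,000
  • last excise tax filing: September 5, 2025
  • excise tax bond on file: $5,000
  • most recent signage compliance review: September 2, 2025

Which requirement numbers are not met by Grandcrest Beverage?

1, 3, 4, 5, 8, 9, 10, 11, 12

1. excise tax bond $5,000 < $20,000 → not met
2. signage compliance review 36 days ago vs limit 45 → met
3. excise tax filing 33 days ago vs limit 30 → not met
4. keg registration log absent → not met
5. security system test 127 days ago vs limit 120 → not met
6. liquor liability coverage $1,325,000 ≥ $1,325,000 → met
7. condition 'offers delivery' does not hold → requirement n/a → met
8. responsible-vendor training 42 days ago vs limit 30 → not met
9. age-verification audit 125 days ago vs limit 120 → not met
10. days of unreported inventory shrinkage 12 > 11 → not met
11. sale-to-minor violations in the past year 3 > 1 → not met
12. age-verification signage absent → not met
Not met: 1, 3, 4, 5, 8, 9, 10, 11, 12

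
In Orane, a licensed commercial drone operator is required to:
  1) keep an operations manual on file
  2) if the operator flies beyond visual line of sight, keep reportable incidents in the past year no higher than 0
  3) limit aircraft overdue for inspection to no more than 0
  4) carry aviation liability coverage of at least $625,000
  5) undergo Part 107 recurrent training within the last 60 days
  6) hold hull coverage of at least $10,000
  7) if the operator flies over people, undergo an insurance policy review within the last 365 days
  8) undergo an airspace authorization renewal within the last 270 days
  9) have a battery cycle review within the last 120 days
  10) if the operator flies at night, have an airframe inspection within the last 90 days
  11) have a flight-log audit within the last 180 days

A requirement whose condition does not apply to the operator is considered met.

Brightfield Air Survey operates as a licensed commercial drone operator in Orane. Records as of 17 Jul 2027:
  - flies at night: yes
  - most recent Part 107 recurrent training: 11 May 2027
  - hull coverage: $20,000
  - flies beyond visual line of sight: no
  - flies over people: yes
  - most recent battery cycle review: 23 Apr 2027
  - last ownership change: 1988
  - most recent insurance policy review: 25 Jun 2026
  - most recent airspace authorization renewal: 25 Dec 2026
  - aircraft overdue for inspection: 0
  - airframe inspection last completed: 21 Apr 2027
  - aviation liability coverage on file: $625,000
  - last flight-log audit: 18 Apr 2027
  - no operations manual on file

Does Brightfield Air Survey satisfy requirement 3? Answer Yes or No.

Yes

3. aircraft overdue for inspection 0 ≤ 0 → met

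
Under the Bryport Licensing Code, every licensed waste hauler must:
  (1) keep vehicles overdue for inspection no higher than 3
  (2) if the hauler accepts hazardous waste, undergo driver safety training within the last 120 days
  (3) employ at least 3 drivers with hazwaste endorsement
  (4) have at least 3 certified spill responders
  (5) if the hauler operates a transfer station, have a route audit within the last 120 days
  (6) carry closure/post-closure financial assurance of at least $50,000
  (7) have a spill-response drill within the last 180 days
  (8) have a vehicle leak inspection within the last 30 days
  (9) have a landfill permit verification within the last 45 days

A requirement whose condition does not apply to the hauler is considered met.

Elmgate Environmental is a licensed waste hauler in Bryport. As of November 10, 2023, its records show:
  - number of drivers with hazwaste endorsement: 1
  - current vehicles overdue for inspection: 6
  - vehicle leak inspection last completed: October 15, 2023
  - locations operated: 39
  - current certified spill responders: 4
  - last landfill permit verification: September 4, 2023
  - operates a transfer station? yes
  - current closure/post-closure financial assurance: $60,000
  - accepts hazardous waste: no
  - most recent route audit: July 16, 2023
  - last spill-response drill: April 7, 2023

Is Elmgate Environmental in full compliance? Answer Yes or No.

1. vehicles overdue for inspection 6 > 3 → not met
2. condition 'accepts hazardous waste' does not hold → requirement n/a → met
3. drivers with hazwaste endorsement 1 < 3 → not met
4. certified spill responders 4 ≥ 3 → met
5. condition 'operates a transfer station' holds; route audit 117 days ago vs limit 120 → met
6. closure/post-closure financial assurance $60,000 ≥ $50,000 → met
7. spill-response drill 217 days ago vs limit 180 → not met
8. vehicle leak inspection 26 days ago vs limit 30 → met
9. landfill permit verification 67 days ago vs limit 45 → not met
Not met: 1, 3, 7, 9

No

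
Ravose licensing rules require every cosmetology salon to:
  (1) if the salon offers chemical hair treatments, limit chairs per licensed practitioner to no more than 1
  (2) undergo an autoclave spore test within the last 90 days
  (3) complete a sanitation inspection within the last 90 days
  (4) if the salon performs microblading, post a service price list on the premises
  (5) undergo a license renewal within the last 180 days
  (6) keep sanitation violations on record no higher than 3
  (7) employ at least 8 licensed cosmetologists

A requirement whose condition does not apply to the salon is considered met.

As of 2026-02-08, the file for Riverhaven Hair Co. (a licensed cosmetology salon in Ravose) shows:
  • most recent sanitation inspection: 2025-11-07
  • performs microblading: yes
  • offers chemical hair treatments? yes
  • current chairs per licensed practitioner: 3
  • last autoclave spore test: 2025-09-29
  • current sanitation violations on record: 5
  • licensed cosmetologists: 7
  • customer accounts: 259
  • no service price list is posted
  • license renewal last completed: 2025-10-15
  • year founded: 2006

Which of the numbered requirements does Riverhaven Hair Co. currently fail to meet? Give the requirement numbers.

1, 2, 3, 4, 6, 7

1. condition 'offers chemical hair treatments' holds; chairs per licensed practitioner 3 > 1 → not met
2. autoclave spore test 132 days ago vs limit 90 → not met
3. sanitation inspection 93 days ago vs limit 90 → not met
4. condition 'performs microblading' holds; service price list absent → not met
5. license renewal 116 days ago vs limit 180 → met
6. sanitation violations on record 5 > 3 → not met
7. licensed cosmetologists 7 < 8 → not met
Not met: 1, 2, 3, 4, 6, 7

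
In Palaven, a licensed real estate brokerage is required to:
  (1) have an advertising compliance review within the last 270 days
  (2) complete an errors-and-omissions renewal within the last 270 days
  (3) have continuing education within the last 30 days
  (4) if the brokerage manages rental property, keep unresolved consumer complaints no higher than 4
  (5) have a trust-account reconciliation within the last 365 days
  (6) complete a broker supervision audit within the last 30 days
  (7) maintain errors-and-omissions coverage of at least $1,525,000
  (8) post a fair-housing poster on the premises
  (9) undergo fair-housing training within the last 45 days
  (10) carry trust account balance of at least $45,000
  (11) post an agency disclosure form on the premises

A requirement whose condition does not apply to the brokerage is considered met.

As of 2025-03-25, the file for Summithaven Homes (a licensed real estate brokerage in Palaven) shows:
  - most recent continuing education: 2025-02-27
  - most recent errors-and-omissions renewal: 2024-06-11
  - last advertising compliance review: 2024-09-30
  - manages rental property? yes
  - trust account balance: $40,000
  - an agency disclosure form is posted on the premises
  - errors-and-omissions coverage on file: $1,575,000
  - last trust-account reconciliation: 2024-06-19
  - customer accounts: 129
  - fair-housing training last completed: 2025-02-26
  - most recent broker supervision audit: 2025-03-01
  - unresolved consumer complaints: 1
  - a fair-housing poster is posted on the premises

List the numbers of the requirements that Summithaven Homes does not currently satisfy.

2, 10

1. advertising compliance review 176 days ago vs limit 270 → met
2. errors-and-omissions renewal 287 days ago vs limit 270 → not met
3. continuing education 26 days ago vs limit 30 → met
4. condition 'manages rental property' holds; unresolved consumer complaints 1 ≤ 4 → met
5. trust-account reconciliation 279 days ago vs limit 365 → met
6. broker supervision audit 24 days ago vs limit 30 → met
7. errors-and-omissions coverage $1,575,000 ≥ $1,525,000 → met
8. fair-housing poster present → met
9. fair-housing training 27 days ago vs limit 45 → met
10. trust account balance $40,000 < $45,000 → not met
11. agency disclosure form present → met
Not met: 2, 10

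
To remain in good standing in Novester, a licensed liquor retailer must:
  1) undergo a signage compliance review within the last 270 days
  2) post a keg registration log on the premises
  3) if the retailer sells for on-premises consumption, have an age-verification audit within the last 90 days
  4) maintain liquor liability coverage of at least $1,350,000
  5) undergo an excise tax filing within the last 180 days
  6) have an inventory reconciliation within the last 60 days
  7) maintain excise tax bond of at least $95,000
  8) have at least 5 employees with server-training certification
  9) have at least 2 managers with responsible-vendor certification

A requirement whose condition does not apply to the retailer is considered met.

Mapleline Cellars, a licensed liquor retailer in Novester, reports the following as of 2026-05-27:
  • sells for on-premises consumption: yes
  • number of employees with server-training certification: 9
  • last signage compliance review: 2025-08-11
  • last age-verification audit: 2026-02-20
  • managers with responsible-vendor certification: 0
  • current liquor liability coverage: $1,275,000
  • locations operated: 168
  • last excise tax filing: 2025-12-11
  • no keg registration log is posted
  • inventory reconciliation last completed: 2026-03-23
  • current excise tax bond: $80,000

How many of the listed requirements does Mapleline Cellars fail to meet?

7

1. signage compliance review 289 days ago vs limit 270 → not met
2. keg registration log absent → not met
3. condition 'sells for on-premises consumption' holds; age-verification audit 96 days ago vs limit 90 → not met
4. liquor liability coverage $1,275,000 < $1,350,000 → not met
5. excise tax filing 167 days ago vs limit 180 → met
6. inventory reconciliation 65 days ago vs limit 60 → not met
7. excise tax bond $80,000 < $95,000 → not met
8. employees with server-training certification 9 ≥ 5 → met
9. managers with responsible-vendor certification 0 < 2 → not met
Not met: 7 of 9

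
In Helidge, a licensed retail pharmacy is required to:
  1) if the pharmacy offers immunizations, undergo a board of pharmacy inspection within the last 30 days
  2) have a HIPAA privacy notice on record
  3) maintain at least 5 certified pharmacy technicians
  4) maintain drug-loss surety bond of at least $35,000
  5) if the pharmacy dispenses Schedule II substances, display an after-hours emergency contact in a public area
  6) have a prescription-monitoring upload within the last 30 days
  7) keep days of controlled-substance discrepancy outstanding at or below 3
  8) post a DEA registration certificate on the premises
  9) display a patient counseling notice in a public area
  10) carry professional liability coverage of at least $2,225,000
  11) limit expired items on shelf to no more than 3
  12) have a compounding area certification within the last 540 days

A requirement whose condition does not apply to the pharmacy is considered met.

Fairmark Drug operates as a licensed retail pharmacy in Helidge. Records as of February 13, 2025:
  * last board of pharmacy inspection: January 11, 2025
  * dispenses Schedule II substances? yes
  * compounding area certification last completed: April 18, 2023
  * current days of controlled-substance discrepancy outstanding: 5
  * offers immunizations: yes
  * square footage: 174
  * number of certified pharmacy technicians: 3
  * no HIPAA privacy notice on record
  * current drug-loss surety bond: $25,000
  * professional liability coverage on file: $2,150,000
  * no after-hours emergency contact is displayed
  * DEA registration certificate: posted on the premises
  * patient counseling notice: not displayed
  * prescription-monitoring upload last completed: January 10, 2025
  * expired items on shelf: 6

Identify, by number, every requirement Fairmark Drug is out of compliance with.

1. condition 'offers immunizations' holds; board of pharmacy inspection 33 days ago vs limit 30 → not met
2. HIPAA privacy notice absent → not met
3. certified pharmacy technicians 3 < 5 → not met
4. drug-loss surety bond $25,000 < $35,000 → not met
5. condition 'dispenses Schedule II substances' holds; after-hours emergency contact absent → not met
6. prescription-monitoring upload 34 days ago vs limit 30 → not met
7. days of controlled-substance discrepancy outstanding 5 > 3 → not met
8. DEA registration certificate present → met
9. patient counseling notice absent → not met
10. professional liability coverage $2,150,000 < $2,225,000 → not met
11. expired items on shelf 6 > 3 → not met
12. compounding area certification 667 days ago vs limit 540 → not met
Not met: 1, 2, 3, 4, 5, 6, 7, 9, 10, 11, 12

1, 2, 3, 4, 5, 6, 7, 9, 10, 11, 12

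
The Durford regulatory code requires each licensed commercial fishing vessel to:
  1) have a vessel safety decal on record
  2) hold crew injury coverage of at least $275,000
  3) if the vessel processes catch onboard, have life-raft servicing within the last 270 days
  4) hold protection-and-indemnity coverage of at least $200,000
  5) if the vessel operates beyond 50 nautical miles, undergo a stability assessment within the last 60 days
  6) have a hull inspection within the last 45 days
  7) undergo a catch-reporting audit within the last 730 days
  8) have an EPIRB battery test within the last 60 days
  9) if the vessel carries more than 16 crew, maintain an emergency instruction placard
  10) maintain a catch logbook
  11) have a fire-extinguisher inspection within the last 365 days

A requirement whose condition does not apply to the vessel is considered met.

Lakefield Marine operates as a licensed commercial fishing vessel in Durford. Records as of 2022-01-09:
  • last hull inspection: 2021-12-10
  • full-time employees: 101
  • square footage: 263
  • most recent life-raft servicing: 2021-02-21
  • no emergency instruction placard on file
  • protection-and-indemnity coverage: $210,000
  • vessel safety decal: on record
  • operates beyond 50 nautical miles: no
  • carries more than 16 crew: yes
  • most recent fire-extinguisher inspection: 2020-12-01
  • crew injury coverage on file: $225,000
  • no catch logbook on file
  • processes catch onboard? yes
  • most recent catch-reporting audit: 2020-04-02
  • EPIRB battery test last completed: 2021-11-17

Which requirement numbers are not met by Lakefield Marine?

2, 3, 9, 10, 11

1. vessel safety decal present → met
2. crew injury coverage $225,000 < $275,000 → not met
3. condition 'processes catch onboard' holds; life-raft servicing 322 days ago vs limit 270 → not met
4. protection-and-indemnity coverage $210,000 ≥ $200,000 → met
5. condition 'operates beyond 50 nautical miles' does not hold → requirement n/a → met
6. hull inspection 30 days ago vs limit 45 → met
7. catch-reporting audit 647 days ago vs limit 730 → met
8. EPIRB battery test 53 days ago vs limit 60 → met
9. condition 'carries more than 16 crew' holds; emergency instruction placard absent → not met
10. catch logbook absent → not met
11. fire-extinguisher inspection 404 days ago vs limit 365 → not met
Not met: 2, 3, 9, 10, 11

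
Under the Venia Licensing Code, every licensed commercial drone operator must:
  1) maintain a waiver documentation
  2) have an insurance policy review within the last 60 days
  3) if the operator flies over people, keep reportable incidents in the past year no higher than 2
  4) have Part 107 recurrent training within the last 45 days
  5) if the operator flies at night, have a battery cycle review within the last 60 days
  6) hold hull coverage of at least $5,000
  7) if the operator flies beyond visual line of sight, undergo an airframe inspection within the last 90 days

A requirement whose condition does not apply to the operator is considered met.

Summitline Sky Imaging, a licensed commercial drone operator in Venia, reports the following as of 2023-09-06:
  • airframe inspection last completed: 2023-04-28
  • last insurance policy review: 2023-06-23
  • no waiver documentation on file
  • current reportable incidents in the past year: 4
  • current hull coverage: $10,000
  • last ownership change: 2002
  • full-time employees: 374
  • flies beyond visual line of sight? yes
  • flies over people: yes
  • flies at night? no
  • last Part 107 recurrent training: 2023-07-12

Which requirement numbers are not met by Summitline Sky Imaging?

1. waiver documentation absent → not met
2. insurance policy review 75 days ago vs limit 60 → not met
3. condition 'flies over people' holds; reportable incidents in the past year 4 > 2 → not met
4. Part 107 recurrent training 56 days ago vs limit 45 → not met
5. condition 'flies at night' does not hold → requirement n/a → met
6. hull coverage $10,000 ≥ $5,000 → met
7. condition 'flies beyond visual line of sight' holds; airframe inspection 131 days ago vs limit 90 → not met
Not met: 1, 2, 3, 4, 7

1, 2, 3, 4, 7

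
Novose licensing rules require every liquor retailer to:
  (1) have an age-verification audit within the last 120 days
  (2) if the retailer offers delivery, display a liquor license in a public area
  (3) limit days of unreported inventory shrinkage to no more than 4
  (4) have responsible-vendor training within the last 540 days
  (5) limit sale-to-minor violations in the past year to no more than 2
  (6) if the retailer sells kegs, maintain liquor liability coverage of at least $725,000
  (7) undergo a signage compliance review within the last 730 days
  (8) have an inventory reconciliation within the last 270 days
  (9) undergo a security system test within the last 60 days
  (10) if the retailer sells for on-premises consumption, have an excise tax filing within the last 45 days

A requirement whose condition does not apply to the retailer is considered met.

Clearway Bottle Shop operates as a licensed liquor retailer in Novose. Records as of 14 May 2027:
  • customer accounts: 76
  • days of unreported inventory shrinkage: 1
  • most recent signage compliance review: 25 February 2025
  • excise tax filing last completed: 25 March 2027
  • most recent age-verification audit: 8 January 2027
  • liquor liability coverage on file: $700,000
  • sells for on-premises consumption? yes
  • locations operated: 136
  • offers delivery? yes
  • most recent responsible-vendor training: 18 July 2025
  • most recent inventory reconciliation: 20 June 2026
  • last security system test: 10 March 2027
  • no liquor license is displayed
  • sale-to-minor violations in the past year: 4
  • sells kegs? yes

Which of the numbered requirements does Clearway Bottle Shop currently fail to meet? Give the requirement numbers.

1, 2, 4, 5, 6, 7, 8, 9, 10

1. age-verification audit 126 days ago vs limit 120 → not met
2. condition 'offers delivery' holds; liquor license absent → not met
3. days of unreported inventory shrinkage 1 ≤ 4 → met
4. responsible-vendor training 665 days ago vs limit 540 → not met
5. sale-to-minor violations in the past year 4 > 2 → not met
6. condition 'sells kegs' holds; liquor liability coverage $700,000 < $725,000 → not met
7. signage compliance review 808 days ago vs limit 730 → not met
8. inventory reconciliation 328 days ago vs limit 270 → not met
9. security system test 65 days ago vs limit 60 → not met
10. condition 'sells for on-premises consumption' holds; excise tax filing 50 days ago vs limit 45 → not met
Not met: 1, 2, 4, 5, 6, 7, 8, 9, 10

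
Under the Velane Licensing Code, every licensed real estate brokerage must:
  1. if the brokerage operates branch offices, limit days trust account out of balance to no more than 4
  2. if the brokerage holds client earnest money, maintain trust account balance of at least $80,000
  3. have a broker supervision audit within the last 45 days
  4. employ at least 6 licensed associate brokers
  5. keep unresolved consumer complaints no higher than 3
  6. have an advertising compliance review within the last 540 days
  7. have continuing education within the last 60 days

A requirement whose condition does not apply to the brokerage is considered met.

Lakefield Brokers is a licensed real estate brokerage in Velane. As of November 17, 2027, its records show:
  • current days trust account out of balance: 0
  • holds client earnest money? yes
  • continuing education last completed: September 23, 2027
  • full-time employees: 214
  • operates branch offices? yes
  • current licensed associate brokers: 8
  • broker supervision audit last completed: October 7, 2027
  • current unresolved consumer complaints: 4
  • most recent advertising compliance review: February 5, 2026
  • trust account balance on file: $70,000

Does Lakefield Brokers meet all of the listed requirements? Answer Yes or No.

No

1. condition 'operates branch offices' holds; days trust account out of balance 0 ≤ 4 → met
2. condition 'holds client earnest money' holds; trust account balance $70,000 < $80,000 → not met
3. broker supervision audit 41 days ago vs limit 45 → met
4. licensed associate brokers 8 ≥ 6 → met
5. unresolved consumer complaints 4 > 3 → not met
6. advertising compliance review 650 days ago vs limit 540 → not met
7. continuing education 55 days ago vs limit 60 → met
Not met: 2, 5, 6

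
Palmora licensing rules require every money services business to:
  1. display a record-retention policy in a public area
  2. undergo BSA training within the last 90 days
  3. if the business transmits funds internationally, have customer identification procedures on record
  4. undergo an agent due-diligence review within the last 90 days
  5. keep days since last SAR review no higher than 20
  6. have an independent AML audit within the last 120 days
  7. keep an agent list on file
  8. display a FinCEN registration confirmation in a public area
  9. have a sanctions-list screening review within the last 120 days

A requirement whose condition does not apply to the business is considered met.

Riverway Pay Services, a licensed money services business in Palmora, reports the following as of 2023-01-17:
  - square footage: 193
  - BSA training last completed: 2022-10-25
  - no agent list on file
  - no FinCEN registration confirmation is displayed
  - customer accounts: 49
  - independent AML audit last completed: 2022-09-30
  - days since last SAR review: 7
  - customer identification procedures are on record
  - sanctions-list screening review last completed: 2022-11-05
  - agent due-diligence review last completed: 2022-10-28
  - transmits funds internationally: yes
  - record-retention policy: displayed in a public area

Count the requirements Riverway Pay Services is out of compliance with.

1. record-retention policy present → met
2. BSA training 84 days ago vs limit 90 → met
3. condition 'transmits funds internationally' holds; customer identification procedures present → met
4. agent due-diligence review 81 days ago vs limit 90 → met
5. days since last SAR review 7 ≤ 20 → met
6. independent AML audit 109 days ago vs limit 120 → met
7. agent list absent → not met
8. FinCEN registration confirmation absent → not met
9. sanctions-list screening review 73 days ago vs limit 120 → met
Not met: 2 of 9

2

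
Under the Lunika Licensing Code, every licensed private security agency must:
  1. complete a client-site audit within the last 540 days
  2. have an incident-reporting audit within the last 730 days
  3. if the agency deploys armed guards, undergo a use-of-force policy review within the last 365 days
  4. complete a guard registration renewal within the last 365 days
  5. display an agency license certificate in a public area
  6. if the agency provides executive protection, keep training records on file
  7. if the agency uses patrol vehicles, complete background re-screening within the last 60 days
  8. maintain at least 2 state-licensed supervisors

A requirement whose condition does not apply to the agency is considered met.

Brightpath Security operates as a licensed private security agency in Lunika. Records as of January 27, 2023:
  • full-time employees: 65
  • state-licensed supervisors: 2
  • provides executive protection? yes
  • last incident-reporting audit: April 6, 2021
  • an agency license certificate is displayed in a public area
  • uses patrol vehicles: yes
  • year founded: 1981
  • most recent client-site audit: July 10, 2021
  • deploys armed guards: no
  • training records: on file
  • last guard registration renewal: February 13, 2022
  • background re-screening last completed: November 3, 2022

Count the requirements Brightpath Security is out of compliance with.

1. client-site audit 566 days ago vs limit 540 → not met
2. incident-reporting audit 661 days ago vs limit 730 → met
3. condition 'deploys armed guards' does not hold → requirement n/a → met
4. guard registration renewal 348 days ago vs limit 365 → met
5. agency license certificate present → met
6. condition 'provides executive protection' holds; training records present → met
7. condition 'uses patrol vehicles' holds; background re-screening 85 days ago vs limit 60 → not met
8. state-licensed supervisors 2 ≥ 2 → met
Not met: 2 of 8

2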